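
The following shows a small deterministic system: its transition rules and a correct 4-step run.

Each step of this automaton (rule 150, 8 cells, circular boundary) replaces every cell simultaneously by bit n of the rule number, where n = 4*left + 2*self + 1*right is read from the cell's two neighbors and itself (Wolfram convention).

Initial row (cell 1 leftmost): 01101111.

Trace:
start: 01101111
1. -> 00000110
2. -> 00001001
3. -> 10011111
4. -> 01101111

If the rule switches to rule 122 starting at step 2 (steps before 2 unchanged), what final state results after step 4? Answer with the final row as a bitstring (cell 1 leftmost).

(re-executing steps 2..4 under rule 122; state before step 2: 00000110)
2. -> 00001111
3. -> 10011001
4. -> 11111111

11111111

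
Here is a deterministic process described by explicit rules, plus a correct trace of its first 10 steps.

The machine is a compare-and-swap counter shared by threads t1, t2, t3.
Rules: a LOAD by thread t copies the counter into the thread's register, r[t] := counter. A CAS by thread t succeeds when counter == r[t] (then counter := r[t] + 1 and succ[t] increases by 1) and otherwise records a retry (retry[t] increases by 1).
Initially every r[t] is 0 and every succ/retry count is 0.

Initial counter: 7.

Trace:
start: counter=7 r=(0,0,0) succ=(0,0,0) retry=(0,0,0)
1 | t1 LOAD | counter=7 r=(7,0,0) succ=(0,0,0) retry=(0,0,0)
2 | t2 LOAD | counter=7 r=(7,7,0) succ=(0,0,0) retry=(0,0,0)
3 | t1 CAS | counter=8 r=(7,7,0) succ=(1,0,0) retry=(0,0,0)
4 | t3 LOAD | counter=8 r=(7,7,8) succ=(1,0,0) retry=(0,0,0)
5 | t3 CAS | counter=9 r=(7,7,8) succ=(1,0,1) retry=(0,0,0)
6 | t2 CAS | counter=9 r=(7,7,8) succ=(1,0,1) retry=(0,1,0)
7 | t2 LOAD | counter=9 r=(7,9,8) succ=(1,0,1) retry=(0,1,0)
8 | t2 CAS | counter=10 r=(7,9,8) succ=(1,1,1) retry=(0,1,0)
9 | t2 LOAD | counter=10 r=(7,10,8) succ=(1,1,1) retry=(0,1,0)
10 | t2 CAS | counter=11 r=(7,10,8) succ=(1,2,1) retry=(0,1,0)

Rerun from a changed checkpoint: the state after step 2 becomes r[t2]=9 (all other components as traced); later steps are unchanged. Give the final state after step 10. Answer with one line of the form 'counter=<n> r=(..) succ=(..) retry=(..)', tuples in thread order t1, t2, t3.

state after step 2 := counter=7 r=(7,9,0) succ=(0,0,0) retry=(0,0,0)
3 | t1 CAS | counter=8 r=(7,9,0) succ=(1,0,0) retry=(0,0,0)
4 | t3 LOAD | counter=8 r=(7,9,8) succ=(1,0,0) retry=(0,0,0)
5 | t3 CAS | counter=9 r=(7,9,8) succ=(1,0,1) retry=(0,0,0)
6 | t2 CAS | counter=10 r=(7,9,8) succ=(1,1,1) retry=(0,0,0)
7 | t2 LOAD | counter=10 r=(7,10,8) succ=(1,1,1) retry=(0,0,0)
8 | t2 CAS | counter=11 r=(7,10,8) succ=(1,2,1) retry=(0,0,0)
9 | t2 LOAD | counter=11 r=(7,11,8) succ=(1,2,1) retry=(0,0,0)
10 | t2 CAS | counter=12 r=(7,11,8) succ=(1,3,1) retry=(0,0,0)

counter=12 r=(7,11,8) succ=(1,3,1) retry=(0,0,0)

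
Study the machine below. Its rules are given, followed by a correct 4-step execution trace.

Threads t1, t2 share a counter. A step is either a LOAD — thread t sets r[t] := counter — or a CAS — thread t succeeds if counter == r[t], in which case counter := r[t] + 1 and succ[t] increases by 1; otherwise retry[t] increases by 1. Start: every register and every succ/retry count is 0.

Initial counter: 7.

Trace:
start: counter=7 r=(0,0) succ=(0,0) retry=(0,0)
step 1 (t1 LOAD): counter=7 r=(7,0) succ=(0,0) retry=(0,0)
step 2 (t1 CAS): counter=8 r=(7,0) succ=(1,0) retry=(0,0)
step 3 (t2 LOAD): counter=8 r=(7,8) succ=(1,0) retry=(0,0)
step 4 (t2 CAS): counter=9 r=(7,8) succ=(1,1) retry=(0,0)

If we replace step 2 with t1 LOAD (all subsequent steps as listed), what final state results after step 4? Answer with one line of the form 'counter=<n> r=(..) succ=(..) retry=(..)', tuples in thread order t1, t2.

(re-executing from step 2 with the substitution; state before step 2: counter=7 r=(7,0) succ=(0,0) retry=(0,0))
step 2 (t1 LOAD): counter=7 r=(7,0) succ=(0,0) retry=(0,0)
step 3 (t2 LOAD): counter=7 r=(7,7) succ=(0,0) retry=(0,0)
step 4 (t2 CAS): counter=8 r=(7,7) succ=(0,1) retry=(0,0)

counter=8 r=(7,7) succ=(0,1) retry=(0,0)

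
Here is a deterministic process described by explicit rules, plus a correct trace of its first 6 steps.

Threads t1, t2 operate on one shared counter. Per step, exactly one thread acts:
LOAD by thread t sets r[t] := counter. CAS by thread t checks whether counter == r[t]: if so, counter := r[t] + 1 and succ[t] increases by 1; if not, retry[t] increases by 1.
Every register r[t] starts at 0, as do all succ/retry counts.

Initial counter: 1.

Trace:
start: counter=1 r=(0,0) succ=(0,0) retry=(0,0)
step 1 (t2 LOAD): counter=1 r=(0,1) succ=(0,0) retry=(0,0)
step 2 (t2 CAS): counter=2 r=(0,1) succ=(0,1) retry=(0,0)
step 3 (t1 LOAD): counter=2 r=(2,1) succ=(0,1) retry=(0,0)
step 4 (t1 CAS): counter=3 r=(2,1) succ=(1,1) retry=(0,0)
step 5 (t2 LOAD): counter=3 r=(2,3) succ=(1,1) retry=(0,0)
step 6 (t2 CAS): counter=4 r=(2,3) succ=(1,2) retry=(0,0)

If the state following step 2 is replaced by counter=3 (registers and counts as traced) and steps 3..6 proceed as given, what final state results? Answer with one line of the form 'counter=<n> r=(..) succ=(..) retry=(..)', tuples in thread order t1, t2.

counter=5 r=(3,4) succ=(1,2) retry=(0,0)

state after step 2 := counter=3 r=(0,1) succ=(0,1) retry=(0,0)
step 3 (t1 LOAD): counter=3 r=(3,1) succ=(0,1) retry=(0,0)
step 4 (t1 CAS): counter=4 r=(3,1) succ=(1,1) retry=(0,0)
step 5 (t2 LOAD): counter=4 r=(3,4) succ=(1,1) retry=(0,0)
step 6 (t2 CAS): counter=5 r=(3,4) succ=(1,2) retry=(0,0)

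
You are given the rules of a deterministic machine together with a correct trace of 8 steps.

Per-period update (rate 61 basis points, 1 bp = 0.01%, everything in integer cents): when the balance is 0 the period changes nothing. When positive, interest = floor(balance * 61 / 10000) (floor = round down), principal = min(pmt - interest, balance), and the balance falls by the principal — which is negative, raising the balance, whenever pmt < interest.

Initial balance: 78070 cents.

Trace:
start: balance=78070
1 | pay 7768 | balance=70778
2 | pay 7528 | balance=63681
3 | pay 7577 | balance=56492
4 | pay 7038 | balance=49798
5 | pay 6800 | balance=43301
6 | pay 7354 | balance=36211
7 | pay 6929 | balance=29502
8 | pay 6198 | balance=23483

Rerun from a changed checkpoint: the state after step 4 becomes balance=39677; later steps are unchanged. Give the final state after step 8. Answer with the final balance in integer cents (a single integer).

state after step 4 := balance=39677
5 | pay 6800 | balance=33119
6 | pay 7354 | balance=25967
7 | pay 6929 | balance=19196
8 | pay 6198 | balance=13115

13115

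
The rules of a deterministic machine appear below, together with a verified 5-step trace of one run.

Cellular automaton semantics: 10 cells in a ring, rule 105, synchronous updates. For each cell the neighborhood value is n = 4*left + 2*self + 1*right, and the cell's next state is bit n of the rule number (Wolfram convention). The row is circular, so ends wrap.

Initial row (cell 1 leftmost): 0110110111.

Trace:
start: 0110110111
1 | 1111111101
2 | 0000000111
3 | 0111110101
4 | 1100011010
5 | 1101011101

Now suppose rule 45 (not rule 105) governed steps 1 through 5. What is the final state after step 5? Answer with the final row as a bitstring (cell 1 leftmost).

0001001010

(re-executing steps 1..5 under rule 45; state before step 1: 0110110111)
1 | 1101101100
2 | 1011011000
3 | 1110110010
4 | 1001100011
5 | 0001001010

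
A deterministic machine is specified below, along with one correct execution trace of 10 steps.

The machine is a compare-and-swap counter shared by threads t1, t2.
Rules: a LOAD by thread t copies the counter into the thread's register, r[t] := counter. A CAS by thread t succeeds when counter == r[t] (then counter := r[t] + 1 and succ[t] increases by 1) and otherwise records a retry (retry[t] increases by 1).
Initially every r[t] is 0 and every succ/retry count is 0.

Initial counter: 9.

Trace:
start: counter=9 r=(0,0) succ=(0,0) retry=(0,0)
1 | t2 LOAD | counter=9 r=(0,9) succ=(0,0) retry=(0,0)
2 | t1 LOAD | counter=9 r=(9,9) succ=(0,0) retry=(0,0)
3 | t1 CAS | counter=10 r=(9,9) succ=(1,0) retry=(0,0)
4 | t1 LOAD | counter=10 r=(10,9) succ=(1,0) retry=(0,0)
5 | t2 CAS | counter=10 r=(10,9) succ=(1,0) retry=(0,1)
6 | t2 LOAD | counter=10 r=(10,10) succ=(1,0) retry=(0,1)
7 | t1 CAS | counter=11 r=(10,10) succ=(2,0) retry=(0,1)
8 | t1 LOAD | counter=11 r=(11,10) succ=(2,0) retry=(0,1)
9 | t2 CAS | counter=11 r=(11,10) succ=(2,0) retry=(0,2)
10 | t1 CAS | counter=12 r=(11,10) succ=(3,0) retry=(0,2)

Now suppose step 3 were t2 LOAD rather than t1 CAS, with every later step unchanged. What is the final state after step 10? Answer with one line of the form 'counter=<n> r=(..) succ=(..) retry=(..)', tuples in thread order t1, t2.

(re-executing from step 3 with the substitution; state before step 3: counter=9 r=(9,9) succ=(0,0) retry=(0,0))
3 | t2 LOAD | counter=9 r=(9,9) succ=(0,0) retry=(0,0)
4 | t1 LOAD | counter=9 r=(9,9) succ=(0,0) retry=(0,0)
5 | t2 CAS | counter=10 r=(9,9) succ=(0,1) retry=(0,0)
6 | t2 LOAD | counter=10 r=(9,10) succ=(0,1) retry=(0,0)
7 | t1 CAS | counter=10 r=(9,10) succ=(0,1) retry=(1,0)
8 | t1 LOAD | counter=10 r=(10,10) succ=(0,1) retry=(1,0)
9 | t2 CAS | counter=11 r=(10,10) succ=(0,2) retry=(1,0)
10 | t1 CAS | counter=11 r=(10,10) succ=(0,2) retry=(2,0)

counter=11 r=(10,10) succ=(0,2) retry=(2,0)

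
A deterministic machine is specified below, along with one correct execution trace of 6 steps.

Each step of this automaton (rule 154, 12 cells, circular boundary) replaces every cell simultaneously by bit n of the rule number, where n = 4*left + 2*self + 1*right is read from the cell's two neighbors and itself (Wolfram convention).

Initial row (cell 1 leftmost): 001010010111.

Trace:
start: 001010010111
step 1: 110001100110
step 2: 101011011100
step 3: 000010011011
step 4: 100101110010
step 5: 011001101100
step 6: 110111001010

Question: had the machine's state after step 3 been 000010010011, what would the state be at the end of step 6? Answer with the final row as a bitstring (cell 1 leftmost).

110110111010

state after step 3 := 000010010011
step 4: 100101101110
step 5: 011001001100
step 6: 110110111010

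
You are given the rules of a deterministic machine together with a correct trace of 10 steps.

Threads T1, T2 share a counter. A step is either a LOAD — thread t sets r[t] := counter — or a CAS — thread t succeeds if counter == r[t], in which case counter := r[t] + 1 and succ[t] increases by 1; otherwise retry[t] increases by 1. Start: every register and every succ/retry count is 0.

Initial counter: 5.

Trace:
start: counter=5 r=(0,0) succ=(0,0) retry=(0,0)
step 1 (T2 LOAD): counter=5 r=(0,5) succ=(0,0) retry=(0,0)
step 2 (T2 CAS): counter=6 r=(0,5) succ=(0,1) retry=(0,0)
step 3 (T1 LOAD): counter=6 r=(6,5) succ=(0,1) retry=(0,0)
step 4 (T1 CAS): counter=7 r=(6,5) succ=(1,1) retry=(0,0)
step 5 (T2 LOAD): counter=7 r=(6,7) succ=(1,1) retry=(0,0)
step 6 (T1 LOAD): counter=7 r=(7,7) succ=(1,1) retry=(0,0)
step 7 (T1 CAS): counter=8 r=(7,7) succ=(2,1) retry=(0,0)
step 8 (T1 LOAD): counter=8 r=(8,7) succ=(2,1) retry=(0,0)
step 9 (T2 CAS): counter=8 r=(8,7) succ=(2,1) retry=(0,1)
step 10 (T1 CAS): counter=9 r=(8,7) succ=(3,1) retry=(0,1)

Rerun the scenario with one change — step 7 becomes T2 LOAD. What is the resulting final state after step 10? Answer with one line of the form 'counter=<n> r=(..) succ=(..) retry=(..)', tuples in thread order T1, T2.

(re-executing from step 7 with the substitution; state before step 7: counter=7 r=(7,7) succ=(1,1) retry=(0,0))
step 7 (T2 LOAD): counter=7 r=(7,7) succ=(1,1) retry=(0,0)
step 8 (T1 LOAD): counter=7 r=(7,7) succ=(1,1) retry=(0,0)
step 9 (T2 CAS): counter=8 r=(7,7) succ=(1,2) retry=(0,0)
step 10 (T1 CAS): counter=8 r=(7,7) succ=(1,2) retry=(1,0)

counter=8 r=(7,7) succ=(1,2) retry=(1,0)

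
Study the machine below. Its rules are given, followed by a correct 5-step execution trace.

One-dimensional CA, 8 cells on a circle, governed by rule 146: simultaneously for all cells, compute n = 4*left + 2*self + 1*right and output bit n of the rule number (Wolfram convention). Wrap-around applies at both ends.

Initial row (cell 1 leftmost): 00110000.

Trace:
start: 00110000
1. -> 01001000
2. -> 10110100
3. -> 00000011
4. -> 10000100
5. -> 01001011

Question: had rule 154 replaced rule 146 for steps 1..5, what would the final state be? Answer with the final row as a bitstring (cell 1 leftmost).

10000110

(re-executing steps 1..5 under rule 154; state before step 1: 00110000)
1. -> 01101000
2. -> 11000100
3. -> 10101011
4. -> 00000011
5. -> 10000110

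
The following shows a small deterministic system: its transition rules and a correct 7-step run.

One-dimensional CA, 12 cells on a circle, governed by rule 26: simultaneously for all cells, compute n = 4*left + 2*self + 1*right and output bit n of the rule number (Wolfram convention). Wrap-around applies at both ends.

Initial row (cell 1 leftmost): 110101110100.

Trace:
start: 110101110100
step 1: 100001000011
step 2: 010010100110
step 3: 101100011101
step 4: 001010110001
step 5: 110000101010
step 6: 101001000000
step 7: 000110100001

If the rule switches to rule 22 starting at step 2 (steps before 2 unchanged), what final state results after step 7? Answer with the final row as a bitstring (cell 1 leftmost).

011100011100

(re-executing steps 2..7 under rule 22; state before step 2: 100001000011)
step 2: 010011100100
step 3: 111100011110
step 4: 000010100000
step 5: 000110110000
step 6: 001000001000
step 7: 011100011100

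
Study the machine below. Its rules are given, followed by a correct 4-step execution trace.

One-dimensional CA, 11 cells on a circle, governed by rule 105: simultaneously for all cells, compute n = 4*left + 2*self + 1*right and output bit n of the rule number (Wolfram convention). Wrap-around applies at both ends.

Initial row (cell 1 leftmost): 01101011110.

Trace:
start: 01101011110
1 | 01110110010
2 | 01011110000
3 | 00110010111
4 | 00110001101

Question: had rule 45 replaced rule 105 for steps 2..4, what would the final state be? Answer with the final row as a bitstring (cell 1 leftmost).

01001001110

(re-executing steps 2..4 under rule 45; state before step 2: 01110110010)
2 | 01001100010
3 | 01001001010
4 | 01001001110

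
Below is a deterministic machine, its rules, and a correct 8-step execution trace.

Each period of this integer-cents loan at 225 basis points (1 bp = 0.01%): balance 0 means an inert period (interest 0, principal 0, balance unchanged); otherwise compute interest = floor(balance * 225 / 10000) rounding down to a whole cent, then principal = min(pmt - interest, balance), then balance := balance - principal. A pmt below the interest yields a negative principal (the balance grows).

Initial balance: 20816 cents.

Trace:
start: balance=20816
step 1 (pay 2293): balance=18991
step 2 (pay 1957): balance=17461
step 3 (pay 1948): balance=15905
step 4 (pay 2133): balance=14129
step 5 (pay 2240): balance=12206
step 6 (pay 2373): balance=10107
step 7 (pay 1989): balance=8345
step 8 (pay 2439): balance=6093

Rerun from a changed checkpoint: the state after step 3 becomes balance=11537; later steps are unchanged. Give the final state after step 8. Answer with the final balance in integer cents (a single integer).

1212

state after step 3 := balance=11537
step 4 (pay 2133): balance=9663
step 5 (pay 2240): balance=7640
step 6 (pay 2373): balance=5438
step 7 (pay 1989): balance=3571
step 8 (pay 2439): balance=1212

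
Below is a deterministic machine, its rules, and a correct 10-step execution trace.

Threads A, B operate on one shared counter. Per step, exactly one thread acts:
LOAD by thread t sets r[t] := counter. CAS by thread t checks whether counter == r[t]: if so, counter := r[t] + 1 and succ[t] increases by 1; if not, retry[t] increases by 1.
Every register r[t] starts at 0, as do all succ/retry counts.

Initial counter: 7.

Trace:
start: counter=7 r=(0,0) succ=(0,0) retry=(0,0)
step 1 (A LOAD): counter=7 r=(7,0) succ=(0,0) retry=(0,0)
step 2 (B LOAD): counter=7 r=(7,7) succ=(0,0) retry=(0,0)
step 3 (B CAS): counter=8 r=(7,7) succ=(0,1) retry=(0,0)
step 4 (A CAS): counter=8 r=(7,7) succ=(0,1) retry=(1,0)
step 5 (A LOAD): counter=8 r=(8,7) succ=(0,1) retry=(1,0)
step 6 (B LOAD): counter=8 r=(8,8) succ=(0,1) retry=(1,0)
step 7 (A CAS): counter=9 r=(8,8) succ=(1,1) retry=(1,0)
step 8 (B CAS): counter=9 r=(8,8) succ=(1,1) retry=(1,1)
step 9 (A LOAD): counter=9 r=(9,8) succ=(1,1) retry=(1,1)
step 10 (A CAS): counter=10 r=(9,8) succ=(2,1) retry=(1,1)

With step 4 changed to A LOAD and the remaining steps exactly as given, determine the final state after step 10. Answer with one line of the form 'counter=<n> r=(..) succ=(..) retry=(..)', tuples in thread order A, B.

counter=10 r=(9,8) succ=(2,1) retry=(0,1)

(re-executing from step 4 with the substitution; state before step 4: counter=8 r=(7,7) succ=(0,1) retry=(0,0))
step 4 (A LOAD): counter=8 r=(8,7) succ=(0,1) retry=(0,0)
step 5 (A LOAD): counter=8 r=(8,7) succ=(0,1) retry=(0,0)
step 6 (B LOAD): counter=8 r=(8,8) succ=(0,1) retry=(0,0)
step 7 (A CAS): counter=9 r=(8,8) succ=(1,1) retry=(0,0)
step 8 (B CAS): counter=9 r=(8,8) succ=(1,1) retry=(0,1)
step 9 (A LOAD): counter=9 r=(9,8) succ=(1,1) retry=(0,1)
step 10 (A CAS): counter=10 r=(9,8) succ=(2,1) retry=(0,1)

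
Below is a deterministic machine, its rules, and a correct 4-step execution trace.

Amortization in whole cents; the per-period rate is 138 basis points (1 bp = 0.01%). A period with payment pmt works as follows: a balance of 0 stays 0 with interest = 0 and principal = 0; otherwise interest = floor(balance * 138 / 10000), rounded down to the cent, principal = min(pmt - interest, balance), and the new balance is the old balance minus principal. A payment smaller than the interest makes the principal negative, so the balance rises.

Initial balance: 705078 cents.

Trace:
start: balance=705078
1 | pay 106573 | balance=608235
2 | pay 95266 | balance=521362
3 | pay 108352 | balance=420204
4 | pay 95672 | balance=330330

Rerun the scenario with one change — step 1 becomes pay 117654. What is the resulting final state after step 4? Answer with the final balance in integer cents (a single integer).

318784

(re-executing from step 1 with the substitution; state before step 1: balance=705078)
1 | pay 117654 | balance=597154
2 | pay 95266 | balance=510128
3 | pay 108352 | balance=408815
4 | pay 95672 | balance=318784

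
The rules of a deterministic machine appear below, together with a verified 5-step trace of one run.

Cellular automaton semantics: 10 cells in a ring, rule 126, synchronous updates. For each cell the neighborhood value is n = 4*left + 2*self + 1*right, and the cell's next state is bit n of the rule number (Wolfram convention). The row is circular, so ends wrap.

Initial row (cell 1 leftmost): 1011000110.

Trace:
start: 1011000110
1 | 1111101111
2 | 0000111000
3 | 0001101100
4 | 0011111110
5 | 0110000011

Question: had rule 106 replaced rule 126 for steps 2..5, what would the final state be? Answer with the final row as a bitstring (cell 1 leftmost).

(re-executing steps 2..5 under rule 106; state before step 2: 1111101111)
2 | 0000111000
3 | 0001101000
4 | 0011110000
5 | 0110010000

0110010000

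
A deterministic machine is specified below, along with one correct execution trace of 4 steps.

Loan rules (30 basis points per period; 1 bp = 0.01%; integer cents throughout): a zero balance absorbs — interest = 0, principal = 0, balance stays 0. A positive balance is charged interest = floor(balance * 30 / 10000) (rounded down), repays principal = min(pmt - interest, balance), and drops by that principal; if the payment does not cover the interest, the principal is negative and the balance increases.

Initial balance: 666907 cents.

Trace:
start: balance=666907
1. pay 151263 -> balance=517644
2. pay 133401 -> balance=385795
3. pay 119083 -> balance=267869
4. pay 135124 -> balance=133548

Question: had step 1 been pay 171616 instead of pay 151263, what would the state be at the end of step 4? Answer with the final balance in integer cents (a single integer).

113012

(re-executing from step 1 with the substitution; state before step 1: balance=666907)
1. pay 171616 -> balance=497291
2. pay 133401 -> balance=365381
3. pay 119083 -> balance=247394
4. pay 135124 -> balance=113012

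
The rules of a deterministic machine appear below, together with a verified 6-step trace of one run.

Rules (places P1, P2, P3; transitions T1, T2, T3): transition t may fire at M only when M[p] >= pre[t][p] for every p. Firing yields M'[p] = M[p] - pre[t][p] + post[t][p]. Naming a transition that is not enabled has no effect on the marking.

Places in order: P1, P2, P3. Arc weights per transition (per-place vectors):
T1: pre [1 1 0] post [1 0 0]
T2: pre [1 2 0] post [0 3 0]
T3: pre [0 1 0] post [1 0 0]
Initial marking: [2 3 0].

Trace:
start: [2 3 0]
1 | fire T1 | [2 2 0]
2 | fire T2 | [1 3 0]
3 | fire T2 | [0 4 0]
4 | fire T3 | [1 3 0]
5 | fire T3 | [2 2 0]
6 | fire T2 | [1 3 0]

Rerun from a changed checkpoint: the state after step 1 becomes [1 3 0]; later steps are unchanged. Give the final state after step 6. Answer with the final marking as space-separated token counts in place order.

1 3 0

state after step 1 := [1 3 0]
2 | fire T2 | [0 4 0]
3 | fire T2 | [0 4 0]
4 | fire T3 | [1 3 0]
5 | fire T3 | [2 2 0]
6 | fire T2 | [1 3 0]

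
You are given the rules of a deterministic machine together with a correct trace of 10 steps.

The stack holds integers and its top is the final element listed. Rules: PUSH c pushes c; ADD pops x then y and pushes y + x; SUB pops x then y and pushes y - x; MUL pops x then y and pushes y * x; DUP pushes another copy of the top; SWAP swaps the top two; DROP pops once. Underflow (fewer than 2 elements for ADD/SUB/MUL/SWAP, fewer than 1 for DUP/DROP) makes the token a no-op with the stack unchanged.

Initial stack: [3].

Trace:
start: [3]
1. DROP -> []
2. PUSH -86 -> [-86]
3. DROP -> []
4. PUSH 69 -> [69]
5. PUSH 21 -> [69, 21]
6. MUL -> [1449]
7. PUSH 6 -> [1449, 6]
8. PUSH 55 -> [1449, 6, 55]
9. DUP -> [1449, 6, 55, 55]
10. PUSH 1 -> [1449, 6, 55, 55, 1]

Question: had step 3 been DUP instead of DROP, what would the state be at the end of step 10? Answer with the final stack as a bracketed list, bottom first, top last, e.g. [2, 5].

[-86, -86, 1449, 6, 55, 55, 1]

(re-executing from step 3 with the substitution; state before step 3: [-86])
3. DUP -> [-86, -86]
4. PUSH 69 -> [-86, -86, 69]
5. PUSH 21 -> [-86, -86, 69, 21]
6. MUL -> [-86, -86, 1449]
7. PUSH 6 -> [-86, -86, 1449, 6]
8. PUSH 55 -> [-86, -86, 1449, 6, 55]
9. DUP -> [-86, -86, 1449, 6, 55, 55]
10. PUSH 1 -> [-86, -86, 1449, 6, 55, 55, 1]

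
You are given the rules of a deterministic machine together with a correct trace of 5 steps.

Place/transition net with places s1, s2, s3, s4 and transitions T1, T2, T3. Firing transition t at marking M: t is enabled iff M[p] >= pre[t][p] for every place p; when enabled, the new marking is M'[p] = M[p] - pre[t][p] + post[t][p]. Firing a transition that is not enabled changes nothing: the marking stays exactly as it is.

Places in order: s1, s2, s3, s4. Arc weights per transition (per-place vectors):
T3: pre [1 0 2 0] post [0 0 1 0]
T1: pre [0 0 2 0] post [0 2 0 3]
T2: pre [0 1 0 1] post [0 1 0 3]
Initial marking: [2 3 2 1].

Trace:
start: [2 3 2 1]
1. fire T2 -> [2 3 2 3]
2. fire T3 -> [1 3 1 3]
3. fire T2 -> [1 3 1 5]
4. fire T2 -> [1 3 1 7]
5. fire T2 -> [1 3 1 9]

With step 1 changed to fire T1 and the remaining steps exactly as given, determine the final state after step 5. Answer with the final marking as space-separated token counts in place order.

(re-executing from step 1 with the substitution; state before step 1: [2 3 2 1])
1. fire T1 -> [2 5 0 4]
2. fire T3 -> [2 5 0 4]
3. fire T2 -> [2 5 0 6]
4. fire T2 -> [2 5 0 8]
5. fire T2 -> [2 5 0 10]

2 5 0 10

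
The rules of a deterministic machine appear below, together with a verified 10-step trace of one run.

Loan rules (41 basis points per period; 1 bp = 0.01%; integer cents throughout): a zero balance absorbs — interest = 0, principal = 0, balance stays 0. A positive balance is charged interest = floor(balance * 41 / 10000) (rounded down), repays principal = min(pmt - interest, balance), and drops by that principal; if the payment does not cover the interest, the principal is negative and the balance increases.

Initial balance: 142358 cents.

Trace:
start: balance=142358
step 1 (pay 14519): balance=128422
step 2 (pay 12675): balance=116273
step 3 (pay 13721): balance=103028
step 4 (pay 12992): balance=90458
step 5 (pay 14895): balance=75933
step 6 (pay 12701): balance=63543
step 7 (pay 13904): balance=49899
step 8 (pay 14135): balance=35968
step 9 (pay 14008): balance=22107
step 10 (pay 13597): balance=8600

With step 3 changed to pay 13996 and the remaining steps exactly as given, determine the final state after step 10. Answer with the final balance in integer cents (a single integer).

8318

(re-executing from step 3 with the substitution; state before step 3: balance=116273)
step 3 (pay 13996): balance=102753
step 4 (pay 12992): balance=90182
step 5 (pay 14895): balance=75656
step 6 (pay 12701): balance=63265
step 7 (pay 13904): balance=49620
step 8 (pay 14135): balance=35688
step 9 (pay 14008): balance=21826
step 10 (pay 13597): balance=8318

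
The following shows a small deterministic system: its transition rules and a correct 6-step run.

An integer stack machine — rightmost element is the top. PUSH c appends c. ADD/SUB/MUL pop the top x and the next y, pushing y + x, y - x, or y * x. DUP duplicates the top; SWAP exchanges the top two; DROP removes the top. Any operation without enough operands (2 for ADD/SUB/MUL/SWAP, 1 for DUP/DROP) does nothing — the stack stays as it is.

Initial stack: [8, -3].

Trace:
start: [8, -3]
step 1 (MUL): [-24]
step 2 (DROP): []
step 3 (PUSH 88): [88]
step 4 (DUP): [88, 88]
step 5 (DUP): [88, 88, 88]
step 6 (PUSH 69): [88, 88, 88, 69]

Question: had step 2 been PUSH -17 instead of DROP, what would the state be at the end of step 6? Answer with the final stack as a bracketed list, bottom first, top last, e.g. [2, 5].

[-24, -17, 88, 88, 88, 69]

(re-executing from step 2 with the substitution; state before step 2: [-24])
step 2 (PUSH -17): [-24, -17]
step 3 (PUSH 88): [-24, -17, 88]
step 4 (DUP): [-24, -17, 88, 88]
step 5 (DUP): [-24, -17, 88, 88, 88]
step 6 (PUSH 69): [-24, -17, 88, 88, 88, 69]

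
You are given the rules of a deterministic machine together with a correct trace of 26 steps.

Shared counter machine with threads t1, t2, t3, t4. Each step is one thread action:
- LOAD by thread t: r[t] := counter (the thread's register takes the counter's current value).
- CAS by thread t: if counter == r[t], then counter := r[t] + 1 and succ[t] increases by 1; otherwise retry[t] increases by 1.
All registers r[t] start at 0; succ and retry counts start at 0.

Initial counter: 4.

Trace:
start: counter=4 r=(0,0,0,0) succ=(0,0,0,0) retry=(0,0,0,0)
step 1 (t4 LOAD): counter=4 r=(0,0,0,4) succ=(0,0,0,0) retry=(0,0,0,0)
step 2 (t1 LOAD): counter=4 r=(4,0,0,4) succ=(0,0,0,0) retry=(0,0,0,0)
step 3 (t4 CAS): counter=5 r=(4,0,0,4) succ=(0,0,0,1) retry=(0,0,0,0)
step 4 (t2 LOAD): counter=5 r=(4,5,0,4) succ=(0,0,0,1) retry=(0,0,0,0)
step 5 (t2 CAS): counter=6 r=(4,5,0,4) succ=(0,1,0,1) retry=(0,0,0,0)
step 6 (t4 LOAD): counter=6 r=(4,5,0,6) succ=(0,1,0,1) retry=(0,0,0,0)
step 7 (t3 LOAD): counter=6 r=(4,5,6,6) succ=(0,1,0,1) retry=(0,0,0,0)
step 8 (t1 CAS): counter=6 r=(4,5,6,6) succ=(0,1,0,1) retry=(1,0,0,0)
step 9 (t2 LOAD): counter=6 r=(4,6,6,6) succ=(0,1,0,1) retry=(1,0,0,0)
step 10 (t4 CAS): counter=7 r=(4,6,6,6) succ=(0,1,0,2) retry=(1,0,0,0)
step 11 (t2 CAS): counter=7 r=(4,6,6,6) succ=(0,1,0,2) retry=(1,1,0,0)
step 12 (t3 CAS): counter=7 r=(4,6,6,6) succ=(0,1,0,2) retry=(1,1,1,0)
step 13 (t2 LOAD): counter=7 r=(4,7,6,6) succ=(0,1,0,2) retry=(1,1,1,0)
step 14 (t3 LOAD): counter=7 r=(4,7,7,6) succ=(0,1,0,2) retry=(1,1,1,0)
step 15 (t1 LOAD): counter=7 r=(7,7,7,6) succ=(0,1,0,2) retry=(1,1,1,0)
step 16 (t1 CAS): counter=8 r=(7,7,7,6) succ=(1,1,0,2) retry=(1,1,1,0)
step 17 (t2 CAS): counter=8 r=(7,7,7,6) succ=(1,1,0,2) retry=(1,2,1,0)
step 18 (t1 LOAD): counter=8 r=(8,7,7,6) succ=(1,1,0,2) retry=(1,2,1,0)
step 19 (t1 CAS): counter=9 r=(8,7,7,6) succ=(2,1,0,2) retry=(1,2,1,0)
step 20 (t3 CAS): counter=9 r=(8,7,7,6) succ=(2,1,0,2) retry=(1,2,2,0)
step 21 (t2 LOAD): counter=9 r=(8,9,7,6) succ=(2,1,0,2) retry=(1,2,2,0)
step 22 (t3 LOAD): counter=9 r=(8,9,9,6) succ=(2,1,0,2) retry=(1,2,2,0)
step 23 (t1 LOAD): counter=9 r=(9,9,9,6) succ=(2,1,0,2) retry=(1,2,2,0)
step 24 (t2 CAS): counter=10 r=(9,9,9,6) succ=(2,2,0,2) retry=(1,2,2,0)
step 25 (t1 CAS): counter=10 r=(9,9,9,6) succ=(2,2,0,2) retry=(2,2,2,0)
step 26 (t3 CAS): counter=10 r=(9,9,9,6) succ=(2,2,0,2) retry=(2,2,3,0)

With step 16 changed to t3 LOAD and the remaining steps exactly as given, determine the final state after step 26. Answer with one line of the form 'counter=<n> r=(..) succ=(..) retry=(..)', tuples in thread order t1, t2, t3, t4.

counter=10 r=(9,9,9,6) succ=(1,3,0,2) retry=(2,1,3,0)

(re-executing from step 16 with the substitution; state before step 16: counter=7 r=(7,7,7,6) succ=(0,1,0,2) retry=(1,1,1,0))
step 16 (t3 LOAD): counter=7 r=(7,7,7,6) succ=(0,1,0,2) retry=(1,1,1,0)
step 17 (t2 CAS): counter=8 r=(7,7,7,6) succ=(0,2,0,2) retry=(1,1,1,0)
step 18 (t1 LOAD): counter=8 r=(8,7,7,6) succ=(0,2,0,2) retry=(1,1,1,0)
step 19 (t1 CAS): counter=9 r=(8,7,7,6) succ=(1,2,0,2) retry=(1,1,1,0)
step 20 (t3 CAS): counter=9 r=(8,7,7,6) succ=(1,2,0,2) retry=(1,1,2,0)
step 21 (t2 LOAD): counter=9 r=(8,9,7,6) succ=(1,2,0,2) retry=(1,1,2,0)
step 22 (t3 LOAD): counter=9 r=(8,9,9,6) succ=(1,2,0,2) retry=(1,1,2,0)
step 23 (t1 LOAD): counter=9 r=(9,9,9,6) succ=(1,2,0,2) retry=(1,1,2,0)
step 24 (t2 CAS): counter=10 r=(9,9,9,6) succ=(1,3,0,2) retry=(1,1,2,0)
step 25 (t1 CAS): counter=10 r=(9,9,9,6) succ=(1,3,0,2) retry=(2,1,2,0)
step 26 (t3 CAS): counter=10 r=(9,9,9,6) succ=(1,3,0,2) retry=(2,1,3,0)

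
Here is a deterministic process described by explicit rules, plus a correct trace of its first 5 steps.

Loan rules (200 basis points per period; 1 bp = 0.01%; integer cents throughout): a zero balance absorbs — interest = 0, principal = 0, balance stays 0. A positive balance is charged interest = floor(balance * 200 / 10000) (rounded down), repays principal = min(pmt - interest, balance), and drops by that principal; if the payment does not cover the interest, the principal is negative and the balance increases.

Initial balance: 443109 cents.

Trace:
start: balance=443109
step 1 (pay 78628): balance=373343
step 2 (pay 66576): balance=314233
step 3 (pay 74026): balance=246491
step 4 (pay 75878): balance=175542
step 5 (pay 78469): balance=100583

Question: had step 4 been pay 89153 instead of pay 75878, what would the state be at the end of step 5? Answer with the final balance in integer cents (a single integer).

(re-executing from step 4 with the substitution; state before step 4: balance=246491)
step 4 (pay 89153): balance=162267
step 5 (pay 78469): balance=87043

87043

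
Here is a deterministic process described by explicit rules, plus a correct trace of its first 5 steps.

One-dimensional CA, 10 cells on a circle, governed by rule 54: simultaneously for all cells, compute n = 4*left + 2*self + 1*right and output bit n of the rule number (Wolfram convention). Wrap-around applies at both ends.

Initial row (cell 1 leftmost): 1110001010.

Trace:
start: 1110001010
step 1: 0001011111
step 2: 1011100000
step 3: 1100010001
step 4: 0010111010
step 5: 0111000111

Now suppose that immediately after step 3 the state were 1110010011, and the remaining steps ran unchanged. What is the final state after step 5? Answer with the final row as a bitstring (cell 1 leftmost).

state after step 3 := 1110010011
step 4: 0001111100
step 5: 0010000010

0010000010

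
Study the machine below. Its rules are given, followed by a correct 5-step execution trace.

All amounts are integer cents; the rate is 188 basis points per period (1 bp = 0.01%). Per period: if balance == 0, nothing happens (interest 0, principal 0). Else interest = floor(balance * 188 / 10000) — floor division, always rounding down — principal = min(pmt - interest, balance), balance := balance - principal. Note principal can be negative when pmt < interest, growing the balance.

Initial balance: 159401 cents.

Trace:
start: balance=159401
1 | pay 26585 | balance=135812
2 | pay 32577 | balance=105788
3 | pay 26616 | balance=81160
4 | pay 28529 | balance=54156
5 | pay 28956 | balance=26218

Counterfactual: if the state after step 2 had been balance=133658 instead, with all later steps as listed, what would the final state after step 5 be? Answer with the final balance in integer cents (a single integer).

55689

state after step 2 := balance=133658
3 | pay 26616 | balance=109554
4 | pay 28529 | balance=83084
5 | pay 28956 | balance=55689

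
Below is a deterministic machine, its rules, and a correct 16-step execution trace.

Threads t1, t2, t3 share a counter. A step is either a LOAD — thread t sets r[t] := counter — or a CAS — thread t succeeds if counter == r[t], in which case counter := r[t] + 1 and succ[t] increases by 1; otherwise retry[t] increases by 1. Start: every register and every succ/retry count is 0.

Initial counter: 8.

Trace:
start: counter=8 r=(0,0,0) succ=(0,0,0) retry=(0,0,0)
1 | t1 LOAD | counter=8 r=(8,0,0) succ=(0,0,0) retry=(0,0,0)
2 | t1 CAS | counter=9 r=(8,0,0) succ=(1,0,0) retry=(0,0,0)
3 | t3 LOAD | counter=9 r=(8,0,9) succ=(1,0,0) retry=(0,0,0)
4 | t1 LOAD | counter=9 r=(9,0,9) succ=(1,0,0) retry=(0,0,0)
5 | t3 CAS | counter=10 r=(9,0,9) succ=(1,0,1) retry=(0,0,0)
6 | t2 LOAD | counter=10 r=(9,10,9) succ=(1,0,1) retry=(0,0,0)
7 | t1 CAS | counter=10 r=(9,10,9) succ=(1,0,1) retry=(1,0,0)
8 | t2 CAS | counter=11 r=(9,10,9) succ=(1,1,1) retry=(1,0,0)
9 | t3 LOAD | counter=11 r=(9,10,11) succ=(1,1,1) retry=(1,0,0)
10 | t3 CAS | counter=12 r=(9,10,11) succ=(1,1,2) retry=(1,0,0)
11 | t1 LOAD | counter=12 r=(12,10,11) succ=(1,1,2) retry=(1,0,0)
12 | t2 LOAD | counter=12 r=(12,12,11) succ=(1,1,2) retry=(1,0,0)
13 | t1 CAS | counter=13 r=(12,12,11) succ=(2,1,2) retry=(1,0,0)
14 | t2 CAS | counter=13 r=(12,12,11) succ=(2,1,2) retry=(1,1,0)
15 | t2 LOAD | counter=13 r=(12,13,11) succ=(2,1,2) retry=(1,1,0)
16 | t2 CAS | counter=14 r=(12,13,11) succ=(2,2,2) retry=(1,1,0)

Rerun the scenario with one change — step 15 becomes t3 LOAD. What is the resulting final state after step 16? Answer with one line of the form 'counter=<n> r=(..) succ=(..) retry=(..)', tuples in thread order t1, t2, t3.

counter=13 r=(12,12,13) succ=(2,1,2) retry=(1,2,0)

(re-executing from step 15 with the substitution; state before step 15: counter=13 r=(12,12,11) succ=(2,1,2) retry=(1,1,0))
15 | t3 LOAD | counter=13 r=(12,12,13) succ=(2,1,2) retry=(1,1,0)
16 | t2 CAS | counter=13 r=(12,12,13) succ=(2,1,2) retry=(1,2,0)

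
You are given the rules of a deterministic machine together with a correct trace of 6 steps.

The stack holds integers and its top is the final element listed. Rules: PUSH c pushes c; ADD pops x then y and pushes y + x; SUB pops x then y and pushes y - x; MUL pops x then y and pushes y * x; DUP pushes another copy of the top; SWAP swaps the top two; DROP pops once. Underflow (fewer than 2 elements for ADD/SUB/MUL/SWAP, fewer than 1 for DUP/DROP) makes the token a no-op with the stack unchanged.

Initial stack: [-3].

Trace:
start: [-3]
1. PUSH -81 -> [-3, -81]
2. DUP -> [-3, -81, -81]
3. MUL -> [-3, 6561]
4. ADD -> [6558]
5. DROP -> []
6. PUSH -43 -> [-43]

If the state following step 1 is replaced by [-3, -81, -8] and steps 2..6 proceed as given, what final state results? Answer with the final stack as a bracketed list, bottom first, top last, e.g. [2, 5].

state after step 1 := [-3, -81, -8]
2. DUP -> [-3, -81, -8, -8]
3. MUL -> [-3, -81, 64]
4. ADD -> [-3, -17]
5. DROP -> [-3]
6. PUSH -43 -> [-3, -43]

[-3, -43]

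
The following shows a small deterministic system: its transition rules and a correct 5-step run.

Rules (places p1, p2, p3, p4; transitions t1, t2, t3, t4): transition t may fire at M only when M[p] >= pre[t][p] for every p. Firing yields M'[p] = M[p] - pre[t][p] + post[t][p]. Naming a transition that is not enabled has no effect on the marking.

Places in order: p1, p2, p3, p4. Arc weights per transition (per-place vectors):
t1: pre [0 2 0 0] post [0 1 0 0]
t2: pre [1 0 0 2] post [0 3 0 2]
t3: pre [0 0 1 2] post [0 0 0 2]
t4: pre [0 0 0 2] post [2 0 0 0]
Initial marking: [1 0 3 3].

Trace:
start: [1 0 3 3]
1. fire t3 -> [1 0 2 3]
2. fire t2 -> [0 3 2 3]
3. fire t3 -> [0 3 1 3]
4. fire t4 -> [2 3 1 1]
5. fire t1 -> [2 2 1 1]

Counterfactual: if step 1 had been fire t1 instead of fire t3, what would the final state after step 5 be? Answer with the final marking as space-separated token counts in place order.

(re-executing from step 1 with the substitution; state before step 1: [1 0 3 3])
1. fire t1 -> [1 0 3 3]
2. fire t2 -> [0 3 3 3]
3. fire t3 -> [0 3 2 3]
4. fire t4 -> [2 3 2 1]
5. fire t1 -> [2 2 2 1]

2 2 2 1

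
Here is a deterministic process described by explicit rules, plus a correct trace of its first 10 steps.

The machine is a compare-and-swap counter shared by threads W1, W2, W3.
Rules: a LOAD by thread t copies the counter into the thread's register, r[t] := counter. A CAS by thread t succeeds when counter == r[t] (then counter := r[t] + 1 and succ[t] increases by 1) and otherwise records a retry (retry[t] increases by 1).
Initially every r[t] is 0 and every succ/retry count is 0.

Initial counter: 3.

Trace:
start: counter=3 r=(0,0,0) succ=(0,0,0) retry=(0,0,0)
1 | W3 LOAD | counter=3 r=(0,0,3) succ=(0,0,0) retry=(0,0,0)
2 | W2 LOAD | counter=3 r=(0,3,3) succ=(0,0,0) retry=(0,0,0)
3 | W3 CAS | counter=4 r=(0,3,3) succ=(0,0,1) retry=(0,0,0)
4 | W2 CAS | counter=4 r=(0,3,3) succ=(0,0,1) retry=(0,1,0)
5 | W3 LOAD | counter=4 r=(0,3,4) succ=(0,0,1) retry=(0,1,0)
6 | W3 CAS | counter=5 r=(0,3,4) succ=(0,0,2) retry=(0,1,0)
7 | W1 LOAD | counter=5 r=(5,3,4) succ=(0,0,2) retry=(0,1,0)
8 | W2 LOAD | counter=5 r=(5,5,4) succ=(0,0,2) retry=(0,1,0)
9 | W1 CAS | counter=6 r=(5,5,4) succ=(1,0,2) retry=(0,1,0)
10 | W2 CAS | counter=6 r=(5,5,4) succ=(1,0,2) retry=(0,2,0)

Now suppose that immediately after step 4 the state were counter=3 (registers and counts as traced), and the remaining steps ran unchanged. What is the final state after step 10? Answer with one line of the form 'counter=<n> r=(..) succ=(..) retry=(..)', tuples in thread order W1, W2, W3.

state after step 4 := counter=3 r=(0,3,3) succ=(0,0,1) retry=(0,1,0)
5 | W3 LOAD | counter=3 r=(0,3,3) succ=(0,0,1) retry=(0,1,0)
6 | W3 CAS | counter=4 r=(0,3,3) succ=(0,0,2) retry=(0,1,0)
7 | W1 LOAD | counter=4 r=(4,3,3) succ=(0,0,2) retry=(0,1,0)
8 | W2 LOAD | counter=4 r=(4,4,3) succ=(0,0,2) retry=(0,1,0)
9 | W1 CAS | counter=5 r=(4,4,3) succ=(1,0,2) retry=(0,1,0)
10 | W2 CAS | counter=5 r=(4,4,3) succ=(1,0,2) retry=(0,2,0)

counter=5 r=(4,4,3) succ=(1,0,2) retry=(0,2,0)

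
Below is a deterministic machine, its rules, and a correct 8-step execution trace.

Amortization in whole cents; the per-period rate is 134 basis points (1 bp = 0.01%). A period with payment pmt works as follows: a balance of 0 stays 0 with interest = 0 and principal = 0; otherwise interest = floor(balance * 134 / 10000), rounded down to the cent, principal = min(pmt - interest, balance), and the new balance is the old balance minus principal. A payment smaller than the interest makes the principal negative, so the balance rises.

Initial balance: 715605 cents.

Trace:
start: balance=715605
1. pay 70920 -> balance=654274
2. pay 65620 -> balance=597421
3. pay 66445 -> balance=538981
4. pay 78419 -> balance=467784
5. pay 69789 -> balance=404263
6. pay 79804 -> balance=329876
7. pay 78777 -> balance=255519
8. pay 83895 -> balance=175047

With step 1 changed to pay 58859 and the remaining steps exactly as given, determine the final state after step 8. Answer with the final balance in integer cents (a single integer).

188285

(re-executing from step 1 with the substitution; state before step 1: balance=715605)
1. pay 58859 -> balance=666335
2. pay 65620 -> balance=609643
3. pay 66445 -> balance=551367
4. pay 78419 -> balance=480336
5. pay 69789 -> balance=416983
6. pay 79804 -> balance=342766
7. pay 78777 -> balance=268582
8. pay 83895 -> balance=188285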